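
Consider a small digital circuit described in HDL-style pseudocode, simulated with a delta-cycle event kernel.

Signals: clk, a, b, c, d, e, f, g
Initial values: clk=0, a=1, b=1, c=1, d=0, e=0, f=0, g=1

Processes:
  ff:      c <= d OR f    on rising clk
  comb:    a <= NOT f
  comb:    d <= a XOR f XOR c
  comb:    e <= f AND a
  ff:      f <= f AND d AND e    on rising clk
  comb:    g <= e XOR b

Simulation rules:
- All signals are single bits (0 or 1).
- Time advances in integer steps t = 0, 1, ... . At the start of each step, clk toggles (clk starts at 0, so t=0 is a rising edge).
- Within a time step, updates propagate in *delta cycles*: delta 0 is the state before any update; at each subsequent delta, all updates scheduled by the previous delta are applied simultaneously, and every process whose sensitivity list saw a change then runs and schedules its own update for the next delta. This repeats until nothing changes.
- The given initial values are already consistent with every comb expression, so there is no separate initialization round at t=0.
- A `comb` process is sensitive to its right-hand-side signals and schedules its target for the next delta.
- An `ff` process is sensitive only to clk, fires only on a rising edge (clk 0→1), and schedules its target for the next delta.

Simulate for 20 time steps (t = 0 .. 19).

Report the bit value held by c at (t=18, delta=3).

1

t0.Δ0 a=1 d=0 g=1 c=1 f=0 clk=0 e=0 b=1
t0.Δ1 a=1 d=0 g=1 c=1 f=0 clk=1 e=0 b=1
t0.Δ2 a=1 d=0 g=1 c=0 f=0 clk=1 e=0 b=1
t0.Δ3 a=1 d=1 g=1 c=0 f=0 clk=1 e=0 b=1
t1.Δ0 a=1 d=1 g=1 c=0 f=0 clk=1 e=0 b=1
t1.Δ1 a=1 d=1 g=1 c=0 f=0 clk=0 e=0 b=1
t2.Δ0 a=1 d=1 g=1 c=0 f=0 clk=0 e=0 b=1
t2.Δ1 a=1 d=1 g=1 c=0 f=0 clk=1 e=0 b=1
t2.Δ2 a=1 d=1 g=1 c=1 f=0 clk=1 e=0 b=1
t2.Δ3 a=1 d=0 g=1 c=1 f=0 clk=1 e=0 b=1
t3.Δ0 a=1 d=0 g=1 c=1 f=0 clk=1 e=0 b=1
t3.Δ1 a=1 d=0 g=1 c=1 f=0 clk=0 e=0 b=1
t4.Δ0 a=1 d=0 g=1 c=1 f=0 clk=0 e=0 b=1
t4.Δ1 a=1 d=0 g=1 c=1 f=0 clk=1 e=0 b=1
t4.Δ2 a=1 d=0 g=1 c=0 f=0 clk=1 e=0 b=1
t4.Δ3 a=1 d=1 g=1 c=0 f=0 clk=1 e=0 b=1
t5.Δ0 a=1 d=1 g=1 c=0 f=0 clk=1 e=0 b=1
t5.Δ1 a=1 d=1 g=1 c=0 f=0 clk=0 e=0 b=1
t6.Δ0 a=1 d=1 g=1 c=0 f=0 clk=0 e=0 b=1
t6.Δ1 a=1 d=1 g=1 c=0 f=0 clk=1 e=0 b=1
t6.Δ2 a=1 d=1 g=1 c=1 f=0 clk=1 e=0 b=1
t6.Δ3 a=1 d=0 g=1 c=1 f=0 clk=1 e=0 b=1
t7.Δ0 a=1 d=0 g=1 c=1 f=0 clk=1 e=0 b=1
t7.Δ1 a=1 d=0 g=1 c=1 f=0 clk=0 e=0 b=1
t8.Δ0 a=1 d=0 g=1 c=1 f=0 clk=0 e=0 b=1
t8.Δ1 a=1 d=0 g=1 c=1 f=0 clk=1 e=0 b=1
t8.Δ2 a=1 d=0 g=1 c=0 f=0 clk=1 e=0 b=1
t8.Δ3 a=1 d=1 g=1 c=0 f=0 clk=1 e=0 b=1
t9.Δ0 a=1 d=1 g=1 c=0 f=0 clk=1 e=0 b=1
t9.Δ1 a=1 d=1 g=1 c=0 f=0 clk=0 e=0 b=1
t10.Δ0 a=1 d=1 g=1 c=0 f=0 clk=0 e=0 b=1
t10.Δ1 a=1 d=1 g=1 c=0 f=0 clk=1 e=0 b=1
t10.Δ2 a=1 d=1 g=1 c=1 f=0 clk=1 e=0 b=1
t10.Δ3 a=1 d=0 g=1 c=1 f=0 clk=1 e=0 b=1
t11.Δ0 a=1 d=0 g=1 c=1 f=0 clk=1 e=0 b=1
t11.Δ1 a=1 d=0 g=1 c=1 f=0 clk=0 e=0 b=1
t12.Δ0 a=1 d=0 g=1 c=1 f=0 clk=0 e=0 b=1
t12.Δ1 a=1 d=0 g=1 c=1 f=0 clk=1 e=0 b=1
t12.Δ2 a=1 d=0 g=1 c=0 f=0 clk=1 e=0 b=1
t12.Δ3 a=1 d=1 g=1 c=0 f=0 clk=1 e=0 b=1
t13.Δ0 a=1 d=1 g=1 c=0 f=0 clk=1 e=0 b=1
t13.Δ1 a=1 d=1 g=1 c=0 f=0 clk=0 e=0 b=1
t14.Δ0 a=1 d=1 g=1 c=0 f=0 clk=0 e=0 b=1
t14.Δ1 a=1 d=1 g=1 c=0 f=0 clk=1 e=0 b=1
t14.Δ2 a=1 d=1 g=1 c=1 f=0 clk=1 e=0 b=1
t14.Δ3 a=1 d=0 g=1 c=1 f=0 clk=1 e=0 b=1
t15.Δ0 a=1 d=0 g=1 c=1 f=0 clk=1 e=0 b=1
t15.Δ1 a=1 d=0 g=1 c=1 f=0 clk=0 e=0 b=1
t16.Δ0 a=1 d=0 g=1 c=1 f=0 clk=0 e=0 b=1
t16.Δ1 a=1 d=0 g=1 c=1 f=0 clk=1 e=0 b=1
t16.Δ2 a=1 d=0 g=1 c=0 f=0 clk=1 e=0 b=1
t16.Δ3 a=1 d=1 g=1 c=0 f=0 clk=1 e=0 b=1
t17.Δ0 a=1 d=1 g=1 c=0 f=0 clk=1 e=0 b=1
t17.Δ1 a=1 d=1 g=1 c=0 f=0 clk=0 e=0 b=1
t18.Δ0 a=1 d=1 g=1 c=0 f=0 clk=0 e=0 b=1
t18.Δ1 a=1 d=1 g=1 c=0 f=0 clk=1 e=0 b=1
t18.Δ2 a=1 d=1 g=1 c=1 f=0 clk=1 e=0 b=1
t18.Δ3 a=1 d=0 g=1 c=1 f=0 clk=1 e=0 b=1
t19.Δ0 a=1 d=0 g=1 c=1 f=0 clk=1 e=0 b=1
t19.Δ1 a=1 d=0 g=1 c=1 f=0 clk=0 e=0 b=1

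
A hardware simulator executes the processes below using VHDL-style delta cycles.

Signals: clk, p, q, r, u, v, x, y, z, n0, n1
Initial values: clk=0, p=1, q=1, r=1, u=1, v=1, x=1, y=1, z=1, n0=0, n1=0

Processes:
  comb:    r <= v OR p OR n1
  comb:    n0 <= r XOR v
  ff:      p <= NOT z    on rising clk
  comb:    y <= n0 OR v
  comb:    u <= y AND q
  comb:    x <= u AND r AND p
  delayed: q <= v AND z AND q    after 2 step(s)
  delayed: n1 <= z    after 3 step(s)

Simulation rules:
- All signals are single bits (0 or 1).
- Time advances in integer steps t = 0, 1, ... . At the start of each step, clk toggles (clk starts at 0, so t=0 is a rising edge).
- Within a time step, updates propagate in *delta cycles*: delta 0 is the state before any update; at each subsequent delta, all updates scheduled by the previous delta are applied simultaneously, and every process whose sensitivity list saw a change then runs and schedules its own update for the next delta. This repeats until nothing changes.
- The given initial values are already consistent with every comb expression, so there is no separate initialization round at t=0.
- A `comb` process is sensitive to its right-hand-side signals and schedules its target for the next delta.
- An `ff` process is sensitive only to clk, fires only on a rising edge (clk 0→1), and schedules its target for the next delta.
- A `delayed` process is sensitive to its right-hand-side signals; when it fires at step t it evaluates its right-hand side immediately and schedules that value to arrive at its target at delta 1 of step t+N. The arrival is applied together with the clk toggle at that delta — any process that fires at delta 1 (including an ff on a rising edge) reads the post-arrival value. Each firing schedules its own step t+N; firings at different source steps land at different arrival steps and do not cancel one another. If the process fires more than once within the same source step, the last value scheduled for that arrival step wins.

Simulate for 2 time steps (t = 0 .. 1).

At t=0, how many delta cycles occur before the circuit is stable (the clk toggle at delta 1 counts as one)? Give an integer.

3

t0.Δ0 n0=0 r=1 q=1 y=1 n1=0 v=1 clk=0 z=1 x=1 u=1 p=1
t0.Δ1 n0=0 r=1 q=1 y=1 n1=0 v=1 clk=1 z=1 x=1 u=1 p=1
t0.Δ2 n0=0 r=1 q=1 y=1 n1=0 v=1 clk=1 z=1 x=1 u=1 p=0
t0.Δ3 n0=0 r=1 q=1 y=1 n1=0 v=1 clk=1 z=1 x=0 u=1 p=0
t1.Δ0 n0=0 r=1 q=1 y=1 n1=0 v=1 clk=1 z=1 x=0 u=1 p=0
t1.Δ1 n0=0 r=1 q=1 y=1 n1=0 v=1 clk=0 z=1 x=0 u=1 p=0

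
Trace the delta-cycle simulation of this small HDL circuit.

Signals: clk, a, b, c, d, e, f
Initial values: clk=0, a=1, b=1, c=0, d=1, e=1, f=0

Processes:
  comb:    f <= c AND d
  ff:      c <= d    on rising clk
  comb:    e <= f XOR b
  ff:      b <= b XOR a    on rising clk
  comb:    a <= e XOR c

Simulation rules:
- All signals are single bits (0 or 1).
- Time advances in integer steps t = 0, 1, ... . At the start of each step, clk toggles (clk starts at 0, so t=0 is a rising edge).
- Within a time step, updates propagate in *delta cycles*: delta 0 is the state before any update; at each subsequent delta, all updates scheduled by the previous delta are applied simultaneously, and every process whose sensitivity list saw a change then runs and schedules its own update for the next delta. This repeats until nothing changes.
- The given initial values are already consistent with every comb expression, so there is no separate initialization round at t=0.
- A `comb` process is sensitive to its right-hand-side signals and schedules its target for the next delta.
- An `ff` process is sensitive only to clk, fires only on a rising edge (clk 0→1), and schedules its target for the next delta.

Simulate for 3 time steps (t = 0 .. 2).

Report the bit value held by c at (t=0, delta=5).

t=0 Δ0: d=1 b=1 f=0 c=0 e=1 a=1 clk=0
  Δ1: clk:0→1
  Δ2: b:1→0, c:0→1
  Δ3: f:0→1, e:1→0, a:1→0
  Δ4: e:0→1, a:0→1
  Δ5: a:1→0
  (5Δ to stable)
t=1 Δ0: d=1 b=0 f=1 c=1 e=1 a=0 clk=1
  Δ1: clk:1→0
  (1Δ to stable)
t=2 Δ0: d=1 b=0 f=1 c=1 e=1 a=0 clk=0
  Δ1: clk:0→1
  (1Δ to stable)

1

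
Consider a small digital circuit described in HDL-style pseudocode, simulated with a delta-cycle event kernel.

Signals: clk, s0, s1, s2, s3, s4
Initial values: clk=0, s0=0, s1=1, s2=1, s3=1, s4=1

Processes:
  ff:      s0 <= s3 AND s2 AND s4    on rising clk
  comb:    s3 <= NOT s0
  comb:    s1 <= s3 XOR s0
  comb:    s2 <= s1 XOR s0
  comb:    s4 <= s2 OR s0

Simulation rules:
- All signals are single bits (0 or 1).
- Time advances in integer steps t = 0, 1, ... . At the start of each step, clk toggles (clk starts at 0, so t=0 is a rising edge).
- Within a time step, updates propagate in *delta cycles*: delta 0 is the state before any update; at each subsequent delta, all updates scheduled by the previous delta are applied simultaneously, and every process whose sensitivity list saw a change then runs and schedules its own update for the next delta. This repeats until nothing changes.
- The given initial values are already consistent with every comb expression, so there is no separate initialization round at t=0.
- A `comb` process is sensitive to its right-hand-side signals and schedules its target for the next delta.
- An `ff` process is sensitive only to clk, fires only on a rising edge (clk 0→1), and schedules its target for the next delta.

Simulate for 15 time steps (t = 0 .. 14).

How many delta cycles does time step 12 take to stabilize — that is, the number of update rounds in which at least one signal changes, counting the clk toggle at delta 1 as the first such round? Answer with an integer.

5

t=0 Δ0: s4=1 s0=0 s2=1 clk=0 s3=1 s1=1
  Δ1: clk:0→1
  Δ2: s0:0→1
  Δ3: s2:1→0, s3:1→0, s1:1→0
  Δ4: s2:0→1, s1:0→1
  Δ5: s2:1→0
  (5Δ to stable)
t=1 Δ0: s4=1 s0=1 s2=0 clk=1 s3=0 s1=1
  Δ1: clk:1→0
  (1Δ to stable)
t=2 Δ0: s4=1 s0=1 s2=0 clk=0 s3=0 s1=1
  Δ1: clk:0→1
  Δ2: s0:1→0
  Δ3: s4:1→0, s2:0→1, s3:0→1, s1:1→0
  Δ4: s4:0→1, s2:1→0, s1:0→1
  Δ5: s4:1→0, s2:0→1
  Δ6: s4:0→1
  (6Δ to stable)
t=3 Δ0: s4=1 s0=0 s2=1 clk=1 s3=1 s1=1
  Δ1: clk:1→0
  (1Δ to stable)
t=4 Δ0: s4=1 s0=0 s2=1 clk=0 s3=1 s1=1
  Δ1: clk:0→1
  Δ2: s0:0→1
  Δ3: s2:1→0, s3:1→0, s1:1→0
  Δ4: s2:0→1, s1:0→1
  Δ5: s2:1→0
  (5Δ to stable)
t=5 Δ0: s4=1 s0=1 s2=0 clk=1 s3=0 s1=1
  Δ1: clk:1→0
  (1Δ to stable)
t=6 Δ0: s4=1 s0=1 s2=0 clk=0 s3=0 s1=1
  Δ1: clk:0→1
  Δ2: s0:1→0
  Δ3: s4:1→0, s2:0→1, s3:0→1, s1:1→0
  Δ4: s4:0→1, s2:1→0, s1:0→1
  Δ5: s4:1→0, s2:0→1
  Δ6: s4:0→1
  (6Δ to stable)
t=7 Δ0: s4=1 s0=0 s2=1 clk=1 s3=1 s1=1
  Δ1: clk:1→0
  (1Δ to stable)
t=8 Δ0: s4=1 s0=0 s2=1 clk=0 s3=1 s1=1
  Δ1: clk:0→1
  Δ2: s0:0→1
  Δ3: s2:1→0, s3:1→0, s1:1→0
  Δ4: s2:0→1, s1:0→1
  Δ5: s2:1→0
  (5Δ to stable)
t=9 Δ0: s4=1 s0=1 s2=0 clk=1 s3=0 s1=1
  Δ1: clk:1→0
  (1Δ to stable)
t=10 Δ0: s4=1 s0=1 s2=0 clk=0 s3=0 s1=1
  Δ1: clk:0→1
  Δ2: s0:1→0
  Δ3: s4:1→0, s2:0→1, s3:0→1, s1:1→0
  Δ4: s4:0→1, s2:1→0, s1:0→1
  Δ5: s4:1→0, s2:0→1
  Δ6: s4:0→1
  (6Δ to stable)
t=11 Δ0: s4=1 s0=0 s2=1 clk=1 s3=1 s1=1
  Δ1: clk:1→0
  (1Δ to stable)
t=12 Δ0: s4=1 s0=0 s2=1 clk=0 s3=1 s1=1
  Δ1: clk:0→1
  Δ2: s0:0→1
  Δ3: s2:1→0, s3:1→0, s1:1→0
  Δ4: s2:0→1, s1:0→1
  Δ5: s2:1→0
  (5Δ to stable)
t=13 Δ0: s4=1 s0=1 s2=0 clk=1 s3=0 s1=1
  Δ1: clk:1→0
  (1Δ to stable)
t=14 Δ0: s4=1 s0=1 s2=0 clk=0 s3=0 s1=1
  Δ1: clk:0→1
  Δ2: s0:1→0
  Δ3: s4:1→0, s2:0→1, s3:0→1, s1:1→0
  Δ4: s4:0→1, s2:1→0, s1:0→1
  Δ5: s4:1→0, s2:0→1
  Δ6: s4:0→1
  (6Δ to stable)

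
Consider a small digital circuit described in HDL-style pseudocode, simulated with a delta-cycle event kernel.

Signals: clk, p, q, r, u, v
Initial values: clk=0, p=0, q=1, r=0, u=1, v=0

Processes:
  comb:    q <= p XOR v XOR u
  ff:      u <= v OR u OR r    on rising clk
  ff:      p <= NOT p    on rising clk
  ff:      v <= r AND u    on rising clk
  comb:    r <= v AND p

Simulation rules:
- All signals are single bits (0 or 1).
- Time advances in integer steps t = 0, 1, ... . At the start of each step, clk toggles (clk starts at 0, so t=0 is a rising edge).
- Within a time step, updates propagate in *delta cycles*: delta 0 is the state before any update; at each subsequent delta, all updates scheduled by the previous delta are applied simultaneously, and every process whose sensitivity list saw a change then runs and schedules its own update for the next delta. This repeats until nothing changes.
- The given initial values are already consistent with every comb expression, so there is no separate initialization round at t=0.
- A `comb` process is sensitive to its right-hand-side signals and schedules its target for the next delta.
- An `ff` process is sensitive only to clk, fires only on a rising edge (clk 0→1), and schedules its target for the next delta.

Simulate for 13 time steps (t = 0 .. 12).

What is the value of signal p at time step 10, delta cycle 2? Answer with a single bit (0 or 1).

t0.Δ0 u=1 q=1 p=0 r=0 clk=0 v=0
t0.Δ1 u=1 q=1 p=0 r=0 clk=1 v=0
t0.Δ2 u=1 q=1 p=1 r=0 clk=1 v=0
t0.Δ3 u=1 q=0 p=1 r=0 clk=1 v=0
t1.Δ0 u=1 q=0 p=1 r=0 clk=1 v=0
t1.Δ1 u=1 q=0 p=1 r=0 clk=0 v=0
t2.Δ0 u=1 q=0 p=1 r=0 clk=0 v=0
t2.Δ1 u=1 q=0 p=1 r=0 clk=1 v=0
t2.Δ2 u=1 q=0 p=0 r=0 clk=1 v=0
t2.Δ3 u=1 q=1 p=0 r=0 clk=1 v=0
t3.Δ0 u=1 q=1 p=0 r=0 clk=1 v=0
t3.Δ1 u=1 q=1 p=0 r=0 clk=0 v=0
t4.Δ0 u=1 q=1 p=0 r=0 clk=0 v=0
t4.Δ1 u=1 q=1 p=0 r=0 clk=1 v=0
t4.Δ2 u=1 q=1 p=1 r=0 clk=1 v=0
t4.Δ3 u=1 q=0 p=1 r=0 clk=1 v=0
t5.Δ0 u=1 q=0 p=1 r=0 clk=1 v=0
t5.Δ1 u=1 q=0 p=1 r=0 clk=0 v=0
t6.Δ0 u=1 q=0 p=1 r=0 clk=0 v=0
t6.Δ1 u=1 q=0 p=1 r=0 clk=1 v=0
t6.Δ2 u=1 q=0 p=0 r=0 clk=1 v=0
t6.Δ3 u=1 q=1 p=0 r=0 clk=1 v=0
t7.Δ0 u=1 q=1 p=0 r=0 clk=1 v=0
t7.Δ1 u=1 q=1 p=0 r=0 clk=0 v=0
t8.Δ0 u=1 q=1 p=0 r=0 clk=0 v=0
t8.Δ1 u=1 q=1 p=0 r=0 clk=1 v=0
t8.Δ2 u=1 q=1 p=1 r=0 clk=1 v=0
t8.Δ3 u=1 q=0 p=1 r=0 clk=1 v=0
t9.Δ0 u=1 q=0 p=1 r=0 clk=1 v=0
t9.Δ1 u=1 q=0 p=1 r=0 clk=0 v=0
t10.Δ0 u=1 q=0 p=1 r=0 clk=0 v=0
t10.Δ1 u=1 q=0 p=1 r=0 clk=1 v=0
t10.Δ2 u=1 q=0 p=0 r=0 clk=1 v=0
t10.Δ3 u=1 q=1 p=0 r=0 clk=1 v=0
t11.Δ0 u=1 q=1 p=0 r=0 clk=1 v=0
t11.Δ1 u=1 q=1 p=0 r=0 clk=0 v=0
t12.Δ0 u=1 q=1 p=0 r=0 clk=0 v=0
t12.Δ1 u=1 q=1 p=0 r=0 clk=1 v=0
t12.Δ2 u=1 q=1 p=1 r=0 clk=1 v=0
t12.Δ3 u=1 q=0 p=1 r=0 clk=1 v=0

0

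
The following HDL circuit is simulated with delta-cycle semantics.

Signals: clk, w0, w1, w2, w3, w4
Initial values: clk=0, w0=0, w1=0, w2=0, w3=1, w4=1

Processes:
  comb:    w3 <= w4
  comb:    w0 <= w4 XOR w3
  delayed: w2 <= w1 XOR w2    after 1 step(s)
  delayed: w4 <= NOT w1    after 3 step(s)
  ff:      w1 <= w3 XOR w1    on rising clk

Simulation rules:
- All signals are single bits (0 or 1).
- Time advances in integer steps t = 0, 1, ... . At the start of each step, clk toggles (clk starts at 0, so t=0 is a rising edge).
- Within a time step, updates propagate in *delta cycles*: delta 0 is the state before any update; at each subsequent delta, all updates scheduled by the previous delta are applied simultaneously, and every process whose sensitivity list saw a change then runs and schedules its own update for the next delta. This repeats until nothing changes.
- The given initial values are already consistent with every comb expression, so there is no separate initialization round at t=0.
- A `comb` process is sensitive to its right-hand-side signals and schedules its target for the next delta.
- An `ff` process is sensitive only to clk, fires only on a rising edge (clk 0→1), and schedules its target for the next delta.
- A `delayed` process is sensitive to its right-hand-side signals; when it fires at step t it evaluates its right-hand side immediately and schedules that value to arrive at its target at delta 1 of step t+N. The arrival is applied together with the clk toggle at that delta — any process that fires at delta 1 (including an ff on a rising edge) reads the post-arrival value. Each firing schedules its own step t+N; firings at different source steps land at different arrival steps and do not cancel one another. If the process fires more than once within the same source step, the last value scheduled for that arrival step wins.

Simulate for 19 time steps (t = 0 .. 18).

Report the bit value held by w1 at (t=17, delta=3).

[bits: w2,w0,w3,clk,w1,w4]
t=0: Δ0=001001 Δ1=001101 Δ2=001111 | 2Δ
t=1: Δ0=001111 Δ1=101011 | 1Δ
t=2: Δ0=101011 Δ1=001111 Δ2=001101 | 2Δ
t=3: Δ0=001101 Δ1=001000 Δ2=010000 Δ3=000000 | 3Δ
t=4: Δ0=000000 Δ1=000100 | 1Δ
t=5: Δ0=000100 Δ1=000001 Δ2=011001 Δ3=001001 | 3Δ
t=6: Δ0=001001 Δ1=001101 Δ2=001111 | 2Δ
t=7: Δ0=001111 Δ1=101011 | 1Δ
t=8: Δ0=101011 Δ1=001111 Δ2=001101 | 2Δ
t=9: Δ0=001101 Δ1=001000 Δ2=010000 Δ3=000000 | 3Δ
t=10: Δ0=000000 Δ1=000100 | 1Δ
t=11: Δ0=000100 Δ1=000001 Δ2=011001 Δ3=001001 | 3Δ
t=12: Δ0=001001 Δ1=001101 Δ2=001111 | 2Δ
t=13: Δ0=001111 Δ1=101011 | 1Δ
t=14: Δ0=101011 Δ1=001111 Δ2=001101 | 2Δ
t=15: Δ0=001101 Δ1=001000 Δ2=010000 Δ3=000000 | 3Δ
t=16: Δ0=000000 Δ1=000100 | 1Δ
t=17: Δ0=000100 Δ1=000001 Δ2=011001 Δ3=001001 | 3Δ
t=18: Δ0=001001 Δ1=001101 Δ2=001111 | 2Δ

0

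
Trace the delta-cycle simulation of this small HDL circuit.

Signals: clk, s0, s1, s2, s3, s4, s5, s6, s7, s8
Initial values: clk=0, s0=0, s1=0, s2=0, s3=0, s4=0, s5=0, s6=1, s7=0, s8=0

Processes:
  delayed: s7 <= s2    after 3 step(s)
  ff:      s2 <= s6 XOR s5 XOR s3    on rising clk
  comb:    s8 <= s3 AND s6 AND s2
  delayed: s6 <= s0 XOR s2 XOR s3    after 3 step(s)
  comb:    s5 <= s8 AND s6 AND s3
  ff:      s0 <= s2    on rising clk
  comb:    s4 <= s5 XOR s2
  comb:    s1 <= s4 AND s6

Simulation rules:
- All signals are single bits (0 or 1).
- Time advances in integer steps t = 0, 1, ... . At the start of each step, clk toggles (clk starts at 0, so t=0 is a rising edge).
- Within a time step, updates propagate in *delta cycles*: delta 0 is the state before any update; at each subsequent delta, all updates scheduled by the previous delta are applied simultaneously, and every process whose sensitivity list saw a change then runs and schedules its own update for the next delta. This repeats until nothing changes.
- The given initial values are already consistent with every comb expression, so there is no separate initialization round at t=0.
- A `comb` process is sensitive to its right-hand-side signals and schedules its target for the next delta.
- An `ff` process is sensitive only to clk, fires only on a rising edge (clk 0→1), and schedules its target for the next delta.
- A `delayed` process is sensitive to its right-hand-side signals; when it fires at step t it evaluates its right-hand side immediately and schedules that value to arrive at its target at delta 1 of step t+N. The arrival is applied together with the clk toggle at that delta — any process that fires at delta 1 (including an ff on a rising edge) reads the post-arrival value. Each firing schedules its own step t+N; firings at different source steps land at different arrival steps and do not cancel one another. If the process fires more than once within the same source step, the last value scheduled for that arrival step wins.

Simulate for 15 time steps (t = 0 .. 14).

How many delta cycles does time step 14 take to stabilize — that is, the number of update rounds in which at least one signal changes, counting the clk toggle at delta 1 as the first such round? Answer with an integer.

4

t=0 Δ0: s7=0 s6=1 s1=0 s5=0 s8=0 s4=0 s2=0 clk=0 s3=0 s0=0
  Δ1: clk:0→1
  Δ2: s2:0→1
  Δ3: s4:0→1
  Δ4: s1:0→1
  (4Δ to stable)
t=1 Δ0: s7=0 s6=1 s1=1 s5=0 s8=0 s4=1 s2=1 clk=1 s3=0 s0=0
  Δ1: clk:1→0
  (1Δ to stable)
t=2 Δ0: s7=0 s6=1 s1=1 s5=0 s8=0 s4=1 s2=1 clk=0 s3=0 s0=0
  Δ1: clk:0→1
  Δ2: s0:0→1
  (2Δ to stable)
t=3 Δ0: s7=0 s6=1 s1=1 s5=0 s8=0 s4=1 s2=1 clk=1 s3=0 s0=1
  Δ1: s7:0→1, clk:1→0
  (1Δ to stable)
t=4 Δ0: s7=1 s6=1 s1=1 s5=0 s8=0 s4=1 s2=1 clk=0 s3=0 s0=1
  Δ1: clk:0→1
  (1Δ to stable)
t=5 Δ0: s7=1 s6=1 s1=1 s5=0 s8=0 s4=1 s2=1 clk=1 s3=0 s0=1
  Δ1: s6:1→0, clk:1→0
  Δ2: s1:1→0
  (2Δ to stable)
t=6 Δ0: s7=1 s6=0 s1=0 s5=0 s8=0 s4=1 s2=1 clk=0 s3=0 s0=1
  Δ1: clk:0→1
  Δ2: s2:1→0
  Δ3: s4:1→0
  (3Δ to stable)
t=7 Δ0: s7=1 s6=0 s1=0 s5=0 s8=0 s4=0 s2=0 clk=1 s3=0 s0=1
  Δ1: clk:1→0
  (1Δ to stable)
t=8 Δ0: s7=1 s6=0 s1=0 s5=0 s8=0 s4=0 s2=0 clk=0 s3=0 s0=1
  Δ1: clk:0→1
  Δ2: s0:1→0
  (2Δ to stable)
t=9 Δ0: s7=1 s6=0 s1=0 s5=0 s8=0 s4=0 s2=0 clk=1 s3=0 s0=0
  Δ1: s7:1→0, s6:0→1, clk:1→0
  (1Δ to stable)
t=10 Δ0: s7=0 s6=1 s1=0 s5=0 s8=0 s4=0 s2=0 clk=0 s3=0 s0=0
  Δ1: clk:0→1
  Δ2: s2:0→1
  Δ3: s4:0→1
  Δ4: s1:0→1
  (4Δ to stable)
t=11 Δ0: s7=0 s6=1 s1=1 s5=0 s8=0 s4=1 s2=1 clk=1 s3=0 s0=0
  Δ1: s6:1→0, clk:1→0
  Δ2: s1:1→0
  (2Δ to stable)
t=12 Δ0: s7=0 s6=0 s1=0 s5=0 s8=0 s4=1 s2=1 clk=0 s3=0 s0=0
  Δ1: clk:0→1
  Δ2: s2:1→0, s0:0→1
  Δ3: s4:1→0
  (3Δ to stable)
t=13 Δ0: s7=0 s6=0 s1=0 s5=0 s8=0 s4=0 s2=0 clk=1 s3=0 s0=1
  Δ1: s7:0→1, s6:0→1, clk:1→0
  (1Δ to stable)
t=14 Δ0: s7=1 s6=1 s1=0 s5=0 s8=0 s4=0 s2=0 clk=0 s3=0 s0=1
  Δ1: clk:0→1
  Δ2: s2:0→1, s0:1→0
  Δ3: s4:0→1
  Δ4: s1:0→1
  (4Δ to stable)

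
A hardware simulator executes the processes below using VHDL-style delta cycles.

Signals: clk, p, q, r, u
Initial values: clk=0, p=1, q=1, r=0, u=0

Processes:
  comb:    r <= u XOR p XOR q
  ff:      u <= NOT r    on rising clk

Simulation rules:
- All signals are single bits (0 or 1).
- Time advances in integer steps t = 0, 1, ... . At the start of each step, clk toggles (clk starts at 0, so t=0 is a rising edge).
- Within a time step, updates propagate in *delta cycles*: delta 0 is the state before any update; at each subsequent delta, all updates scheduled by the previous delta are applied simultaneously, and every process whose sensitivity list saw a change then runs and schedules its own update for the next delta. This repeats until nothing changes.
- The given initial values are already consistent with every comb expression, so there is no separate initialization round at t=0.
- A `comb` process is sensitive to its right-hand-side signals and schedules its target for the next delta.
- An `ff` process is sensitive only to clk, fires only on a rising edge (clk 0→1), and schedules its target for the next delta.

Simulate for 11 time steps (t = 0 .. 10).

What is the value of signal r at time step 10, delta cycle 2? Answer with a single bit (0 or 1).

1

[bits: r,clk,p,u,q]
t=0: Δ0=00101 Δ1=01101 Δ2=01111 Δ3=11111 | 3Δ
t=1: Δ0=11111 Δ1=10111 | 1Δ
t=2: Δ0=10111 Δ1=11111 Δ2=11101 Δ3=01101 | 3Δ
t=3: Δ0=01101 Δ1=00101 | 1Δ
t=4: Δ0=00101 Δ1=01101 Δ2=01111 Δ3=11111 | 3Δ
t=5: Δ0=11111 Δ1=10111 | 1Δ
t=6: Δ0=10111 Δ1=11111 Δ2=11101 Δ3=01101 | 3Δ
t=7: Δ0=01101 Δ1=00101 | 1Δ
t=8: Δ0=00101 Δ1=01101 Δ2=01111 Δ3=11111 | 3Δ
t=9: Δ0=11111 Δ1=10111 | 1Δ
t=10: Δ0=10111 Δ1=11111 Δ2=11101 Δ3=01101 | 3Δ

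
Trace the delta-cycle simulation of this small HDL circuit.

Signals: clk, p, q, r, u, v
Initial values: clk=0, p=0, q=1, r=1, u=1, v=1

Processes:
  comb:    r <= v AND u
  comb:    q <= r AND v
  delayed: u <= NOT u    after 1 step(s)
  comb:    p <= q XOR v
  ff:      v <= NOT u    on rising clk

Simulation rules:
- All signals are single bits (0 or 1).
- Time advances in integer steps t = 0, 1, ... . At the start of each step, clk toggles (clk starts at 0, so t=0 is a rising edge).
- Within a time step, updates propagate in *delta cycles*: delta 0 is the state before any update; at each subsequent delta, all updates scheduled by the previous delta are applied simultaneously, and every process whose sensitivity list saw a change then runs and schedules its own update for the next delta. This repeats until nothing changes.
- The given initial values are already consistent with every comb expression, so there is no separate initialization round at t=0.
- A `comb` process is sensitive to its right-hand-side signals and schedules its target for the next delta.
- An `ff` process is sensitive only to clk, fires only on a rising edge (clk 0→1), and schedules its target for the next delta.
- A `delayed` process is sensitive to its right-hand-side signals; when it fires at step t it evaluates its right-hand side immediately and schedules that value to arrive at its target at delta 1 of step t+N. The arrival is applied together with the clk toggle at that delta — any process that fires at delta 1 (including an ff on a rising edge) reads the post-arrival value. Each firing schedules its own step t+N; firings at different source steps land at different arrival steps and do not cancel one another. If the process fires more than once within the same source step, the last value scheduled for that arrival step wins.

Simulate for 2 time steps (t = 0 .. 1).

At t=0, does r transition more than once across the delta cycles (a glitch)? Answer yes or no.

no

[bits: clk,r,u,q,v,p]
t=0: Δ0=011110 Δ1=111110 Δ2=111100 Δ3=101001 Δ4=101000 | 4Δ
t=1: Δ0=101000 Δ1=001000 | 1Δ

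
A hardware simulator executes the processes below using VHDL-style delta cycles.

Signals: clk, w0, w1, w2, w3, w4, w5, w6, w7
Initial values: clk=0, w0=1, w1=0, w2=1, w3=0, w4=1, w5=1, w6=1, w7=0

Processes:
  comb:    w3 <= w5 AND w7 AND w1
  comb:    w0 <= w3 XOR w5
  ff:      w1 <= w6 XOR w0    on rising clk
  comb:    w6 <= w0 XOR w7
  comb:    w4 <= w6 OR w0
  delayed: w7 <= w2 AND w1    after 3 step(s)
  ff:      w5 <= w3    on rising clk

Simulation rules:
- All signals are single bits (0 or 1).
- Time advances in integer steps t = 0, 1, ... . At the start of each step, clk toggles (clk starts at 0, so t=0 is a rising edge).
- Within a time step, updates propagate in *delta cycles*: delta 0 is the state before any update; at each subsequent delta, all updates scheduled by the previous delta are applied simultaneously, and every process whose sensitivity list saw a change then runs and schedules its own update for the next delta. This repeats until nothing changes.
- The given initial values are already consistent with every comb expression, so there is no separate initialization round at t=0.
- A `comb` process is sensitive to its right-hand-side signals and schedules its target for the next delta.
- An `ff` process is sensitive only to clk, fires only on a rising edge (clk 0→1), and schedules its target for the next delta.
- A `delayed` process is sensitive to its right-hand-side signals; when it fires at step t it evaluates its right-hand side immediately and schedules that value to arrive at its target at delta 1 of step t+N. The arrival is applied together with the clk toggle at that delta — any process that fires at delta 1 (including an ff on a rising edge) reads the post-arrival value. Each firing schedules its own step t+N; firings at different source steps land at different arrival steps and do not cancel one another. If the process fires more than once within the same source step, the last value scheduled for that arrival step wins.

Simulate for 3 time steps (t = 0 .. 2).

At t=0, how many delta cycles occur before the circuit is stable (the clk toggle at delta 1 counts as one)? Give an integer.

[bits: w0,clk,w7,w1,w3,w5,w2,w4,w6]
t=0: Δ0=100001111 Δ1=110001111 Δ2=110000111 Δ3=010000111 Δ4=010000110 Δ5=010000100 | 5Δ
t=1: Δ0=010000100 Δ1=000000100 | 1Δ
t=2: Δ0=000000100 Δ1=010000100 | 1Δ

5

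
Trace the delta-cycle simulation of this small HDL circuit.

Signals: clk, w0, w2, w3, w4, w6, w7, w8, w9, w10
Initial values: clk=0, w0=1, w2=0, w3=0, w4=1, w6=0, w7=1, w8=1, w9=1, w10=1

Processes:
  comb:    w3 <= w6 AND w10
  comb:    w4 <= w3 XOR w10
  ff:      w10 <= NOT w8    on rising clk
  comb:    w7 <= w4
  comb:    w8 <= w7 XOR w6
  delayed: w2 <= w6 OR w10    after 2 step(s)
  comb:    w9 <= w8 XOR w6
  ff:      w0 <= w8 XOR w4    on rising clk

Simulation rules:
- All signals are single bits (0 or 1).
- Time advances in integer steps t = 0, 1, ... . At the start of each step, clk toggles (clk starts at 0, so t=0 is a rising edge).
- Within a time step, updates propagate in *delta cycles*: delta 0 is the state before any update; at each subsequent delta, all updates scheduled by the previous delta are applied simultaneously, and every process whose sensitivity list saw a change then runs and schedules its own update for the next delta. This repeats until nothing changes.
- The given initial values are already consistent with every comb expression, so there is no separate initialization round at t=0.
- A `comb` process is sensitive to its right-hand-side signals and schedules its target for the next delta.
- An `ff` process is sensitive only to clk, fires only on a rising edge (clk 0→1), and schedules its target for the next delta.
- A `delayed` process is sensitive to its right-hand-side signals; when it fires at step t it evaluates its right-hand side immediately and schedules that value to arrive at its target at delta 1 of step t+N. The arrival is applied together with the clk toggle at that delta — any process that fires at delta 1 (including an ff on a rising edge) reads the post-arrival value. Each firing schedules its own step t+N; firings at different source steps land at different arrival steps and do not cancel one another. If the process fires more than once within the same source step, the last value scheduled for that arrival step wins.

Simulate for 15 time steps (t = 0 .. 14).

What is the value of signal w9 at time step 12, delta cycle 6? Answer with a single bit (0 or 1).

t=0 Δ0: w7=1 w4=1 w3=0 w9=1 w10=1 w8=1 w2=0 w0=1 clk=0 w6=0
  Δ1: clk:0→1
  Δ2: w10:1→0, w0:1→0
  Δ3: w4:1→0
  Δ4: w7:1→0
  Δ5: w8:1→0
  Δ6: w9:1→0
  (6Δ to stable)
t=1 Δ0: w7=0 w4=0 w3=0 w9=0 w10=0 w8=0 w2=0 w0=0 clk=1 w6=0
  Δ1: clk:1→0
  (1Δ to stable)
t=2 Δ0: w7=0 w4=0 w3=0 w9=0 w10=0 w8=0 w2=0 w0=0 clk=0 w6=0
  Δ1: clk:0→1
  Δ2: w10:0→1
  Δ3: w4:0→1
  Δ4: w7:0→1
  Δ5: w8:0→1
  Δ6: w9:0→1
  (6Δ to stable)
t=3 Δ0: w7=1 w4=1 w3=0 w9=1 w10=1 w8=1 w2=0 w0=0 clk=1 w6=0
  Δ1: clk:1→0
  (1Δ to stable)
t=4 Δ0: w7=1 w4=1 w3=0 w9=1 w10=1 w8=1 w2=0 w0=0 clk=0 w6=0
  Δ1: w2:0→1, clk:0→1
  Δ2: w10:1→0
  Δ3: w4:1→0
  Δ4: w7:1→0
  Δ5: w8:1→0
  Δ6: w9:1→0
  (6Δ to stable)
t=5 Δ0: w7=0 w4=0 w3=0 w9=0 w10=0 w8=0 w2=1 w0=0 clk=1 w6=0
  Δ1: clk:1→0
  (1Δ to stable)
t=6 Δ0: w7=0 w4=0 w3=0 w9=0 w10=0 w8=0 w2=1 w0=0 clk=0 w6=0
  Δ1: w2:1→0, clk:0→1
  Δ2: w10:0→1
  Δ3: w4:0→1
  Δ4: w7:0→1
  Δ5: w8:0→1
  Δ6: w9:0→1
  (6Δ to stable)
t=7 Δ0: w7=1 w4=1 w3=0 w9=1 w10=1 w8=1 w2=0 w0=0 clk=1 w6=0
  Δ1: clk:1→0
  (1Δ to stable)
t=8 Δ0: w7=1 w4=1 w3=0 w9=1 w10=1 w8=1 w2=0 w0=0 clk=0 w6=0
  Δ1: w2:0→1, clk:0→1
  Δ2: w10:1→0
  Δ3: w4:1→0
  Δ4: w7:1→0
  Δ5: w8:1→0
  Δ6: w9:1→0
  (6Δ to stable)
t=9 Δ0: w7=0 w4=0 w3=0 w9=0 w10=0 w8=0 w2=1 w0=0 clk=1 w6=0
  Δ1: clk:1→0
  (1Δ to stable)
t=10 Δ0: w7=0 w4=0 w3=0 w9=0 w10=0 w8=0 w2=1 w0=0 clk=0 w6=0
  Δ1: w2:1→0, clk:0→1
  Δ2: w10:0→1
  Δ3: w4:0→1
  Δ4: w7:0→1
  Δ5: w8:0→1
  Δ6: w9:0→1
  (6Δ to stable)
t=11 Δ0: w7=1 w4=1 w3=0 w9=1 w10=1 w8=1 w2=0 w0=0 clk=1 w6=0
  Δ1: clk:1→0
  (1Δ to stable)
t=12 Δ0: w7=1 w4=1 w3=0 w9=1 w10=1 w8=1 w2=0 w0=0 clk=0 w6=0
  Δ1: w2:0→1, clk:0→1
  Δ2: w10:1→0
  Δ3: w4:1→0
  Δ4: w7:1→0
  Δ5: w8:1→0
  Δ6: w9:1→0
  (6Δ to stable)
t=13 Δ0: w7=0 w4=0 w3=0 w9=0 w10=0 w8=0 w2=1 w0=0 clk=1 w6=0
  Δ1: clk:1→0
  (1Δ to stable)
t=14 Δ0: w7=0 w4=0 w3=0 w9=0 w10=0 w8=0 w2=1 w0=0 clk=0 w6=0
  Δ1: w2:1→0, clk:0→1
  Δ2: w10:0→1
  Δ3: w4:0→1
  Δ4: w7:0→1
  Δ5: w8:0→1
  Δ6: w9:0→1
  (6Δ to stable)

0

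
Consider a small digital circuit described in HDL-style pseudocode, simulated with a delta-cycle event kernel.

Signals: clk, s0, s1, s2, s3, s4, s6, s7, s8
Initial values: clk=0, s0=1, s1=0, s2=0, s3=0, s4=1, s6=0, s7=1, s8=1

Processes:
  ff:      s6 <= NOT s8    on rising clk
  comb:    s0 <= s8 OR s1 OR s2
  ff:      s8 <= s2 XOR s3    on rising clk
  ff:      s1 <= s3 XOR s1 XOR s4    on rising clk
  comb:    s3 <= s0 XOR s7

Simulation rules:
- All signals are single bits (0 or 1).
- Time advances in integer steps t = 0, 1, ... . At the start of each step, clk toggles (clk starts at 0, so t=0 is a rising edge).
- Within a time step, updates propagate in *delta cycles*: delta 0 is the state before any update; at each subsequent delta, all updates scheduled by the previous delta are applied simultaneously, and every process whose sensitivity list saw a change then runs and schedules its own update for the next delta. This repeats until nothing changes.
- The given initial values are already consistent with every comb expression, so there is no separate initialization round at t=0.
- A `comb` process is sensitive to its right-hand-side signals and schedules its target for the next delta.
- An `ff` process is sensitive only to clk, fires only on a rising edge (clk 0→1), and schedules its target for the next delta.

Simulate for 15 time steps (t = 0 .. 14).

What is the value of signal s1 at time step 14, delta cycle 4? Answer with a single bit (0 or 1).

0

t0.Δ0 s1=0 s2=0 s0=1 s3=0 s8=1 s6=0 s7=1 s4=1 clk=0
t0.Δ1 s1=0 s2=0 s0=1 s3=0 s8=1 s6=0 s7=1 s4=1 clk=1
t0.Δ2 s1=1 s2=0 s0=1 s3=0 s8=0 s6=0 s7=1 s4=1 clk=1
t1.Δ0 s1=1 s2=0 s0=1 s3=0 s8=0 s6=0 s7=1 s4=1 clk=1
t1.Δ1 s1=1 s2=0 s0=1 s3=0 s8=0 s6=0 s7=1 s4=1 clk=0
t2.Δ0 s1=1 s2=0 s0=1 s3=0 s8=0 s6=0 s7=1 s4=1 clk=0
t2.Δ1 s1=1 s2=0 s0=1 s3=0 s8=0 s6=0 s7=1 s4=1 clk=1
t2.Δ2 s1=0 s2=0 s0=1 s3=0 s8=0 s6=1 s7=1 s4=1 clk=1
t2.Δ3 s1=0 s2=0 s0=0 s3=0 s8=0 s6=1 s7=1 s4=1 clk=1
t2.Δ4 s1=0 s2=0 s0=0 s3=1 s8=0 s6=1 s7=1 s4=1 clk=1
t3.Δ0 s1=0 s2=0 s0=0 s3=1 s8=0 s6=1 s7=1 s4=1 clk=1
t3.Δ1 s1=0 s2=0 s0=0 s3=1 s8=0 s6=1 s7=1 s4=1 clk=0
t4.Δ0 s1=0 s2=0 s0=0 s3=1 s8=0 s6=1 s7=1 s4=1 clk=0
t4.Δ1 s1=0 s2=0 s0=0 s3=1 s8=0 s6=1 s7=1 s4=1 clk=1
t4.Δ2 s1=0 s2=0 s0=0 s3=1 s8=1 s6=1 s7=1 s4=1 clk=1
t4.Δ3 s1=0 s2=0 s0=1 s3=1 s8=1 s6=1 s7=1 s4=1 clk=1
t4.Δ4 s1=0 s2=0 s0=1 s3=0 s8=1 s6=1 s7=1 s4=1 clk=1
t5.Δ0 s1=0 s2=0 s0=1 s3=0 s8=1 s6=1 s7=1 s4=1 clk=1
t5.Δ1 s1=0 s2=0 s0=1 s3=0 s8=1 s6=1 s7=1 s4=1 clk=0
t6.Δ0 s1=0 s2=0 s0=1 s3=0 s8=1 s6=1 s7=1 s4=1 clk=0
t6.Δ1 s1=0 s2=0 s0=1 s3=0 s8=1 s6=1 s7=1 s4=1 clk=1
t6.Δ2 s1=1 s2=0 s0=1 s3=0 s8=0 s6=0 s7=1 s4=1 clk=1
t7.Δ0 s1=1 s2=0 s0=1 s3=0 s8=0 s6=0 s7=1 s4=1 clk=1
t7.Δ1 s1=1 s2=0 s0=1 s3=0 s8=0 s6=0 s7=1 s4=1 clk=0
t8.Δ0 s1=1 s2=0 s0=1 s3=0 s8=0 s6=0 s7=1 s4=1 clk=0
t8.Δ1 s1=1 s2=0 s0=1 s3=0 s8=0 s6=0 s7=1 s4=1 clk=1
t8.Δ2 s1=0 s2=0 s0=1 s3=0 s8=0 s6=1 s7=1 s4=1 clk=1
t8.Δ3 s1=0 s2=0 s0=0 s3=0 s8=0 s6=1 s7=1 s4=1 clk=1
t8.Δ4 s1=0 s2=0 s0=0 s3=1 s8=0 s6=1 s7=1 s4=1 clk=1
t9.Δ0 s1=0 s2=0 s0=0 s3=1 s8=0 s6=1 s7=1 s4=1 clk=1
t9.Δ1 s1=0 s2=0 s0=0 s3=1 s8=0 s6=1 s7=1 s4=1 clk=0
t10.Δ0 s1=0 s2=0 s0=0 s3=1 s8=0 s6=1 s7=1 s4=1 clk=0
t10.Δ1 s1=0 s2=0 s0=0 s3=1 s8=0 s6=1 s7=1 s4=1 clk=1
t10.Δ2 s1=0 s2=0 s0=0 s3=1 s8=1 s6=1 s7=1 s4=1 clk=1
t10.Δ3 s1=0 s2=0 s0=1 s3=1 s8=1 s6=1 s7=1 s4=1 clk=1
t10.Δ4 s1=0 s2=0 s0=1 s3=0 s8=1 s6=1 s7=1 s4=1 clk=1
t11.Δ0 s1=0 s2=0 s0=1 s3=0 s8=1 s6=1 s7=1 s4=1 clk=1
t11.Δ1 s1=0 s2=0 s0=1 s3=0 s8=1 s6=1 s7=1 s4=1 clk=0
t12.Δ0 s1=0 s2=0 s0=1 s3=0 s8=1 s6=1 s7=1 s4=1 clk=0
t12.Δ1 s1=0 s2=0 s0=1 s3=0 s8=1 s6=1 s7=1 s4=1 clk=1
t12.Δ2 s1=1 s2=0 s0=1 s3=0 s8=0 s6=0 s7=1 s4=1 clk=1
t13.Δ0 s1=1 s2=0 s0=1 s3=0 s8=0 s6=0 s7=1 s4=1 clk=1
t13.Δ1 s1=1 s2=0 s0=1 s3=0 s8=0 s6=0 s7=1 s4=1 clk=0
t14.Δ0 s1=1 s2=0 s0=1 s3=0 s8=0 s6=0 s7=1 s4=1 clk=0
t14.Δ1 s1=1 s2=0 s0=1 s3=0 s8=0 s6=0 s7=1 s4=1 clk=1
t14.Δ2 s1=0 s2=0 s0=1 s3=0 s8=0 s6=1 s7=1 s4=1 clk=1
t14.Δ3 s1=0 s2=0 s0=0 s3=0 s8=0 s6=1 s7=1 s4=1 clk=1
t14.Δ4 s1=0 s2=0 s0=0 s3=1 s8=0 s6=1 s7=1 s4=1 clk=1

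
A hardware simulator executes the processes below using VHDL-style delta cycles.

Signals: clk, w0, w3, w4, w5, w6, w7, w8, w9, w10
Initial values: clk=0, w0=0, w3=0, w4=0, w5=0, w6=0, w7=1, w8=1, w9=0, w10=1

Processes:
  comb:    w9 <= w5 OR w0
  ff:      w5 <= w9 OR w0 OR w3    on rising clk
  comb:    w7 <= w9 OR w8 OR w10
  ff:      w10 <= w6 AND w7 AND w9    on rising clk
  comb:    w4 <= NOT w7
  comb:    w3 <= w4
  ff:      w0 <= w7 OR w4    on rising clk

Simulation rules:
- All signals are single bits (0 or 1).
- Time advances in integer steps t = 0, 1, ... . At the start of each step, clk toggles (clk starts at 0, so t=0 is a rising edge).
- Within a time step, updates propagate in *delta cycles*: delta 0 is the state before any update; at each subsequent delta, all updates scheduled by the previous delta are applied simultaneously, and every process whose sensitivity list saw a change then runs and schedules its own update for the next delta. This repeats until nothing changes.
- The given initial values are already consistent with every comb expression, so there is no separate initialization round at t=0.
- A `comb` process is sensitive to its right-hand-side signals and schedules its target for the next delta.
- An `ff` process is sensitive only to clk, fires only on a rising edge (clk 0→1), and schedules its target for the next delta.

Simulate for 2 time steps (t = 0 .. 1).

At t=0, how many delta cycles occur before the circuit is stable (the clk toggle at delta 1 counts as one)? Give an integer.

[bits: w6,w4,w0,w7,clk,w3,w8,w5,w9,w10]
t=0: Δ0=0001001001 Δ1=0001101001 Δ2=0011101000 Δ3=0011101010 | 3Δ
t=1: Δ0=0011101010 Δ1=0011001010 | 1Δ

3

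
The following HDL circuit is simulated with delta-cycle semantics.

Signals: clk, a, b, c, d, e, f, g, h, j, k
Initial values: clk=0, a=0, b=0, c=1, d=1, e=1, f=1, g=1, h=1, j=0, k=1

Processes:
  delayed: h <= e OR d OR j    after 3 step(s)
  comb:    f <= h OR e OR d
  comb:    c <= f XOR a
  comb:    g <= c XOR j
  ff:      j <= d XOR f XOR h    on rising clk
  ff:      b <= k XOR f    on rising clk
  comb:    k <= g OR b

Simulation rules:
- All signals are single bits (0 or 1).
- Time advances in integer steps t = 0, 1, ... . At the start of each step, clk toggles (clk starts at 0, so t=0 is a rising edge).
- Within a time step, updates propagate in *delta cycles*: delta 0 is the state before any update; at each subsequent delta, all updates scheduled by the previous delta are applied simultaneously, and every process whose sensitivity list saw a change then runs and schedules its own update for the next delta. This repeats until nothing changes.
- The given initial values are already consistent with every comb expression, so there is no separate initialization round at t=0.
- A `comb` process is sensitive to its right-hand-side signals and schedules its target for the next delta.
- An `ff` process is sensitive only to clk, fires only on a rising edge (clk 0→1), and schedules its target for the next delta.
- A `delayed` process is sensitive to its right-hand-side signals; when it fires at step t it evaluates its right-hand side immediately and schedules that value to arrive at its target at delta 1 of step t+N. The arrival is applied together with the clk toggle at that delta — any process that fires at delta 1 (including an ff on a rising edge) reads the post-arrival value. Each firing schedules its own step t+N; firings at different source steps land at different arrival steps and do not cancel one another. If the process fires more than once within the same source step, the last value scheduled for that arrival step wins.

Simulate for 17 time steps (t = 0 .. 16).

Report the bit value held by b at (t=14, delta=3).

t=0 Δ0: h=1 j=0 a=0 k=1 f=1 c=1 clk=0 g=1 d=1 e=1 b=0
  Δ1: clk:0→1
  Δ2: j:0→1
  Δ3: g:1→0
  Δ4: k:1→0
  (4Δ to stable)
t=1 Δ0: h=1 j=1 a=0 k=0 f=1 c=1 clk=1 g=0 d=1 e=1 b=0
  Δ1: clk:1→0
  (1Δ to stable)
t=2 Δ0: h=1 j=1 a=0 k=0 f=1 c=1 clk=0 g=0 d=1 e=1 b=0
  Δ1: clk:0→1
  Δ2: b:0→1
  Δ3: k:0→1
  (3Δ to stable)
t=3 Δ0: h=1 j=1 a=0 k=1 f=1 c=1 clk=1 g=0 d=1 e=1 b=1
  Δ1: clk:1→0
  (1Δ to stable)
t=4 Δ0: h=1 j=1 a=0 k=1 f=1 c=1 clk=0 g=0 d=1 e=1 b=1
  Δ1: clk:0→1
  Δ2: b:1→0
  Δ3: k:1→0
  (3Δ to stable)
t=5 Δ0: h=1 j=1 a=0 k=0 f=1 c=1 clk=1 g=0 d=1 e=1 b=0
  Δ1: clk:1→0
  (1Δ to stable)
t=6 Δ0: h=1 j=1 a=0 k=0 f=1 c=1 clk=0 g=0 d=1 e=1 b=0
  Δ1: clk:0→1
  Δ2: b:0→1
  Δ3: k:0→1
  (3Δ to stable)
t=7 Δ0: h=1 j=1 a=0 k=1 f=1 c=1 clk=1 g=0 d=1 e=1 b=1
  Δ1: clk:1→0
  (1Δ to stable)
t=8 Δ0: h=1 j=1 a=0 k=1 f=1 c=1 clk=0 g=0 d=1 e=1 b=1
  Δ1: clk:0→1
  Δ2: b:1→0
  Δ3: k:1→0
  (3Δ to stable)
t=9 Δ0: h=1 j=1 a=0 k=0 f=1 c=1 clk=1 g=0 d=1 e=1 b=0
  Δ1: clk:1→0
  (1Δ to stable)
t=10 Δ0: h=1 j=1 a=0 k=0 f=1 c=1 clk=0 g=0 d=1 e=1 b=0
  Δ1: clk:0→1
  Δ2: b:0→1
  Δ3: k:0→1
  (3Δ to stable)
t=11 Δ0: h=1 j=1 a=0 k=1 f=1 c=1 clk=1 g=0 d=1 e=1 b=1
  Δ1: clk:1→0
  (1Δ to stable)
t=12 Δ0: h=1 j=1 a=0 k=1 f=1 c=1 clk=0 g=0 d=1 e=1 b=1
  Δ1: clk:0→1
  Δ2: b:1→0
  Δ3: k:1→0
  (3Δ to stable)
t=13 Δ0: h=1 j=1 a=0 k=0 f=1 c=1 clk=1 g=0 d=1 e=1 b=0
  Δ1: clk:1→0
  (1Δ to stable)
t=14 Δ0: h=1 j=1 a=0 k=0 f=1 c=1 clk=0 g=0 d=1 e=1 b=0
  Δ1: clk:0→1
  Δ2: b:0→1
  Δ3: k:0→1
  (3Δ to stable)
t=15 Δ0: h=1 j=1 a=0 k=1 f=1 c=1 clk=1 g=0 d=1 e=1 b=1
  Δ1: clk:1→0
  (1Δ to stable)
t=16 Δ0: h=1 j=1 a=0 k=1 f=1 c=1 clk=0 g=0 d=1 e=1 b=1
  Δ1: clk:0→1
  Δ2: b:1→0
  Δ3: k:1→0
  (3Δ to stable)

1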